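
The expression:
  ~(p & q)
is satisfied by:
  {p: False, q: False}
  {q: True, p: False}
  {p: True, q: False}


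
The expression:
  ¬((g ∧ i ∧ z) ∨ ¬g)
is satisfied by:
  {g: True, z: False, i: False}
  {i: True, g: True, z: False}
  {z: True, g: True, i: False}


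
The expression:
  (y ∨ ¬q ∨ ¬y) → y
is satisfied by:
  {y: True}


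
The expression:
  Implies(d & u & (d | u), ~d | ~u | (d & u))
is always true.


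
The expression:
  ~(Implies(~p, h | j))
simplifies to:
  ~h & ~j & ~p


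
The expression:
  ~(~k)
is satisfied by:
  {k: True}


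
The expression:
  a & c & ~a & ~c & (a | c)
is never true.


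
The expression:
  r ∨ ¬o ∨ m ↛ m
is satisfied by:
  {r: True, o: False}
  {o: False, r: False}
  {o: True, r: True}


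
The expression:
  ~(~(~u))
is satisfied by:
  {u: False}


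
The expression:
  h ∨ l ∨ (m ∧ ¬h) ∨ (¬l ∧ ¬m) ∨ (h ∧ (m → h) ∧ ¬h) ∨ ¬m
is always true.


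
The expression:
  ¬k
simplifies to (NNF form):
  ¬k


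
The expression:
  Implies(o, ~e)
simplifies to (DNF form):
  ~e | ~o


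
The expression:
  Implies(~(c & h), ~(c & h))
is always true.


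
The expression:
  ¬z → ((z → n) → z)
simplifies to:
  z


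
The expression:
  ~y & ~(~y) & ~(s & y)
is never true.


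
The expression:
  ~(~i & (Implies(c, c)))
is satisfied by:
  {i: True}


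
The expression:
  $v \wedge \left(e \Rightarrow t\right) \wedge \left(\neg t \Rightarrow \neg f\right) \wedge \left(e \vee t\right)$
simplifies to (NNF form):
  $t \wedge v$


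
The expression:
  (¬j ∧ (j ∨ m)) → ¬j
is always true.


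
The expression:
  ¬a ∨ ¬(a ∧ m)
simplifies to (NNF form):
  ¬a ∨ ¬m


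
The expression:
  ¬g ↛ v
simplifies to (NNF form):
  v ∨ ¬g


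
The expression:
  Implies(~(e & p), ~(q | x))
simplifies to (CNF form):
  (e | ~q) & (e | ~x) & (p | ~q) & (p | ~x)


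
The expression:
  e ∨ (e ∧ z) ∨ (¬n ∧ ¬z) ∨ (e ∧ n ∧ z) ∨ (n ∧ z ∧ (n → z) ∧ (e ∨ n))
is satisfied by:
  {e: True, z: False, n: False}
  {n: True, e: True, z: False}
  {e: True, z: True, n: False}
  {n: True, e: True, z: True}
  {n: False, z: False, e: False}
  {n: True, z: True, e: False}


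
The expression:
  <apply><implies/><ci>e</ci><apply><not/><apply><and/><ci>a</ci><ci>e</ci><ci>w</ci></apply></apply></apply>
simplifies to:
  <apply><or/><apply><not/><ci>a</ci></apply><apply><not/><ci>e</ci></apply><apply><not/><ci>w</ci></apply></apply>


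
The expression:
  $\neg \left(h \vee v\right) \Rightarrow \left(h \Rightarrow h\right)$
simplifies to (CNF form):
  $\text{True}$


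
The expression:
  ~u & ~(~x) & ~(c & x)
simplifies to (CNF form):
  x & ~c & ~u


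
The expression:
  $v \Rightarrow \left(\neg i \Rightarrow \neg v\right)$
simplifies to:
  $i \vee \neg v$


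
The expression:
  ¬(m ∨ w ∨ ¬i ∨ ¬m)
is never true.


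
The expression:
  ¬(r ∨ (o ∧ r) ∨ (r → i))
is never true.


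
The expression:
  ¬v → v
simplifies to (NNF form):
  v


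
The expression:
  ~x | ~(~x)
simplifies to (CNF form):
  True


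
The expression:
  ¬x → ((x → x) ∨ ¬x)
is always true.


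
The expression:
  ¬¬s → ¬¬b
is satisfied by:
  {b: True, s: False}
  {s: False, b: False}
  {s: True, b: True}


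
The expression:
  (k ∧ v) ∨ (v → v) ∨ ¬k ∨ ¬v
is always true.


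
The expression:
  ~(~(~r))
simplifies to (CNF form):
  ~r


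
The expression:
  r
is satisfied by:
  {r: True}


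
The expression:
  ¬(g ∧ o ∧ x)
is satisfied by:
  {g: False, o: False, x: False}
  {x: True, g: False, o: False}
  {o: True, g: False, x: False}
  {x: True, o: True, g: False}
  {g: True, x: False, o: False}
  {x: True, g: True, o: False}
  {o: True, g: True, x: False}


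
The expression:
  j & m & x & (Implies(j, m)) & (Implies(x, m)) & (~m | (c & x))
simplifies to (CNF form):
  c & j & m & x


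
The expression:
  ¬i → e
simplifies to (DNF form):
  e ∨ i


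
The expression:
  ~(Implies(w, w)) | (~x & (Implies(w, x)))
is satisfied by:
  {x: False, w: False}


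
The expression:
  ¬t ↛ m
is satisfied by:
  {t: False, m: False}


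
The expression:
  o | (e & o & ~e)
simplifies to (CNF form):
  o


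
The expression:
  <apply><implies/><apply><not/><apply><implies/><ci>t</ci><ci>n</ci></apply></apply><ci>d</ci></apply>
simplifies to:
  <apply><or/><ci>d</ci><ci>n</ci><apply><not/><ci>t</ci></apply></apply>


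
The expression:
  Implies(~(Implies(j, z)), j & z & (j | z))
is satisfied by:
  {z: True, j: False}
  {j: False, z: False}
  {j: True, z: True}


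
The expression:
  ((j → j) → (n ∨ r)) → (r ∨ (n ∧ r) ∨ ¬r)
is always true.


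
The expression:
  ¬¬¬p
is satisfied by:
  {p: False}


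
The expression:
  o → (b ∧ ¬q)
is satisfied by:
  {b: True, q: False, o: False}
  {q: False, o: False, b: False}
  {b: True, q: True, o: False}
  {q: True, b: False, o: False}
  {o: True, b: True, q: False}


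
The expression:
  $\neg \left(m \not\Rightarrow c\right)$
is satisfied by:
  {c: True, m: False}
  {m: False, c: False}
  {m: True, c: True}


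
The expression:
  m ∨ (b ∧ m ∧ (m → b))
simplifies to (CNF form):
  m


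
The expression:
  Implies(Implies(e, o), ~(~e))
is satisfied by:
  {e: True}


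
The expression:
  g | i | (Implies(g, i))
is always true.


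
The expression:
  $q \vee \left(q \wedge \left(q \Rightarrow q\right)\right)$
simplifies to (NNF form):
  $q$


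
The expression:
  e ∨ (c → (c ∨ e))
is always true.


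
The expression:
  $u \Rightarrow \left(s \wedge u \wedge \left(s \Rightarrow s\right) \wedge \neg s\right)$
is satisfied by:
  {u: False}


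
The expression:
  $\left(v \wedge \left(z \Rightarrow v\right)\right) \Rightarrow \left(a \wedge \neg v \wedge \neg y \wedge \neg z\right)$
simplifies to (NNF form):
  $\neg v$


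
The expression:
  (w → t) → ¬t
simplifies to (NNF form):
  ¬t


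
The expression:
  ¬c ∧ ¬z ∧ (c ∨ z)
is never true.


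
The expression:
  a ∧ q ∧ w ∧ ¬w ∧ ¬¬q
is never true.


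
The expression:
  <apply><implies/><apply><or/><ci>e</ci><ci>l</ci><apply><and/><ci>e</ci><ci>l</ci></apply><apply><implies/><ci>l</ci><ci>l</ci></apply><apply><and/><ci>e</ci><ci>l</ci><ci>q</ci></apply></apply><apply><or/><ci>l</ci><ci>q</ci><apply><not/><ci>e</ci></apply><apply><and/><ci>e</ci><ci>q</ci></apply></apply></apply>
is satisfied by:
  {q: True, l: True, e: False}
  {q: True, e: False, l: False}
  {l: True, e: False, q: False}
  {l: False, e: False, q: False}
  {q: True, l: True, e: True}
  {q: True, e: True, l: False}
  {l: True, e: True, q: False}


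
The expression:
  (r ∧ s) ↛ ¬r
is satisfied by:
  {r: True, s: True}


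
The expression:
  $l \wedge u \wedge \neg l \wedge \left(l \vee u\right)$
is never true.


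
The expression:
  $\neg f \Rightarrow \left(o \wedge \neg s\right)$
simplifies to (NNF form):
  $f \vee \left(o \wedge \neg s\right)$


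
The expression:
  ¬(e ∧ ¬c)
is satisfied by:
  {c: True, e: False}
  {e: False, c: False}
  {e: True, c: True}


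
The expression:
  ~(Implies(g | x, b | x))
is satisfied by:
  {g: True, x: False, b: False}


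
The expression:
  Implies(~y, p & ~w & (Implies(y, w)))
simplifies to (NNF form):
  y | (p & ~w)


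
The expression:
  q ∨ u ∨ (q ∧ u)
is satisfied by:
  {q: True, u: True}
  {q: True, u: False}
  {u: True, q: False}


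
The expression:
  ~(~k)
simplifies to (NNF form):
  k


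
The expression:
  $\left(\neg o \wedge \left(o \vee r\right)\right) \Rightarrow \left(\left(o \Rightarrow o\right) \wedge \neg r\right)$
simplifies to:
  $o \vee \neg r$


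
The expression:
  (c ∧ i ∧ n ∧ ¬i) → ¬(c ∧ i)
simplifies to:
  True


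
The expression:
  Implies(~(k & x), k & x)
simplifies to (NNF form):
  k & x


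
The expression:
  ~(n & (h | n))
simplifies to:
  ~n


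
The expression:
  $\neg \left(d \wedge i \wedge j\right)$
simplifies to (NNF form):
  $\neg d \vee \neg i \vee \neg j$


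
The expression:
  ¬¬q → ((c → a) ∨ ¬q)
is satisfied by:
  {a: True, c: False, q: False}
  {c: False, q: False, a: False}
  {a: True, q: True, c: False}
  {q: True, c: False, a: False}
  {a: True, c: True, q: False}
  {c: True, a: False, q: False}
  {a: True, q: True, c: True}


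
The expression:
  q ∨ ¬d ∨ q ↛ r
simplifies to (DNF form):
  q ∨ ¬d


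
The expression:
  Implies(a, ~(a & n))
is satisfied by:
  {n: False, a: False}
  {a: True, n: False}
  {n: True, a: False}


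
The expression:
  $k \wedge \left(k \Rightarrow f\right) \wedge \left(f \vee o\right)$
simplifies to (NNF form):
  $f \wedge k$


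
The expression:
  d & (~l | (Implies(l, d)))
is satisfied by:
  {d: True}


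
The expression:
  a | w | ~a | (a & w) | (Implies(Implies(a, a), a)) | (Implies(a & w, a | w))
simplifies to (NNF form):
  True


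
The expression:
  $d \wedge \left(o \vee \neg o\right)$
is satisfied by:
  {d: True}


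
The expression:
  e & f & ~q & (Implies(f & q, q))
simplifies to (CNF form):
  e & f & ~q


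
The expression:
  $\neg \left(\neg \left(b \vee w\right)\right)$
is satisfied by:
  {b: True, w: True}
  {b: True, w: False}
  {w: True, b: False}


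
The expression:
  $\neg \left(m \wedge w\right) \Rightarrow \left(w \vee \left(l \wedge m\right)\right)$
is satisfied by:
  {m: True, w: True, l: True}
  {m: True, w: True, l: False}
  {w: True, l: True, m: False}
  {w: True, l: False, m: False}
  {m: True, l: True, w: False}


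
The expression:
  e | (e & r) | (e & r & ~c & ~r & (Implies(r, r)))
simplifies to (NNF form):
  e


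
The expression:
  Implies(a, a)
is always true.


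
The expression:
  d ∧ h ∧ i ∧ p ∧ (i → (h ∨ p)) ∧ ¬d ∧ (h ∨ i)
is never true.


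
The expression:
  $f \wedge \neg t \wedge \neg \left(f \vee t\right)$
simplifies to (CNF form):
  $\text{False}$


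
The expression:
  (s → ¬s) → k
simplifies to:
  k ∨ s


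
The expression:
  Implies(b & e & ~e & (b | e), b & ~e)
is always true.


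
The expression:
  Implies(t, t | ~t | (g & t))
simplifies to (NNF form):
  True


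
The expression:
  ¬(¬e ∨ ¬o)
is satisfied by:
  {e: True, o: True}


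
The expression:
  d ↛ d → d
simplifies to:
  True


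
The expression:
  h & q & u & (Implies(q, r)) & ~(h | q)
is never true.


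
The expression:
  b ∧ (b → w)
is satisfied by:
  {w: True, b: True}


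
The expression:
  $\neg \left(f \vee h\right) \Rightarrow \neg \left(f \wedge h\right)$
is always true.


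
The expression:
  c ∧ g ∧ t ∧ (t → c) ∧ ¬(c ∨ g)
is never true.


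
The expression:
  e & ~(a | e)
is never true.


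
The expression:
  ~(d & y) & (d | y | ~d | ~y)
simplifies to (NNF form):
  ~d | ~y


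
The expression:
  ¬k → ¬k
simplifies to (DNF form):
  True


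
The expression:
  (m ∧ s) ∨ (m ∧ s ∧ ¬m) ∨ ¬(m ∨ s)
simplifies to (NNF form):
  (m ∧ s) ∨ (¬m ∧ ¬s)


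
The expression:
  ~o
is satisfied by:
  {o: False}


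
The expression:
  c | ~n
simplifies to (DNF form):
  c | ~n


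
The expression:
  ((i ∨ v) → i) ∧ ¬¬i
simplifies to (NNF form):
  i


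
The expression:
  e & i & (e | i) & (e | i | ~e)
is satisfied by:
  {i: True, e: True}


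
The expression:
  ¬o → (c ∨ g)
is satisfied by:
  {o: True, c: True, g: True}
  {o: True, c: True, g: False}
  {o: True, g: True, c: False}
  {o: True, g: False, c: False}
  {c: True, g: True, o: False}
  {c: True, g: False, o: False}
  {g: True, c: False, o: False}


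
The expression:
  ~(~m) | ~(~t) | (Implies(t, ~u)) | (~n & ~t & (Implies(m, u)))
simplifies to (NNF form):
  True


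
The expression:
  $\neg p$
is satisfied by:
  {p: False}


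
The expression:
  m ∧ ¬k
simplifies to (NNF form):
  m ∧ ¬k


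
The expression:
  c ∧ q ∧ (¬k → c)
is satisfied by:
  {c: True, q: True}


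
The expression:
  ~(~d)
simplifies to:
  d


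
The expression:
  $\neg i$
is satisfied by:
  {i: False}


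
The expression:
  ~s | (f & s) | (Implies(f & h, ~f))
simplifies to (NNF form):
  True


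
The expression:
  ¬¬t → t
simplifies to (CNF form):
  True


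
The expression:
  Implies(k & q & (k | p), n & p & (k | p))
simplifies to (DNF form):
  ~k | ~q | (n & p)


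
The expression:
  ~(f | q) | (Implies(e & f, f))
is always true.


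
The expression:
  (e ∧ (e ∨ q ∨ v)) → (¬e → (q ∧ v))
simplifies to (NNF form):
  True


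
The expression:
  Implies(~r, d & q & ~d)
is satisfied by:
  {r: True}


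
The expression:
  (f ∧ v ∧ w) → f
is always true.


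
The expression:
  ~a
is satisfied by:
  {a: False}


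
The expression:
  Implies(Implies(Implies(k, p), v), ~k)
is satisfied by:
  {p: True, k: False, v: False}
  {p: False, k: False, v: False}
  {v: True, p: True, k: False}
  {v: True, p: False, k: False}
  {k: True, p: True, v: False}


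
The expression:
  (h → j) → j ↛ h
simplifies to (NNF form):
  (h ∧ ¬j) ∨ (j ∧ ¬h)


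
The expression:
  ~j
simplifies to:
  ~j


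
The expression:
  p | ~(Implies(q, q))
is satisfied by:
  {p: True}


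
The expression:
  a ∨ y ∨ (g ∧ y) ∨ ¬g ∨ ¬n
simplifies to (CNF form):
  a ∨ y ∨ ¬g ∨ ¬n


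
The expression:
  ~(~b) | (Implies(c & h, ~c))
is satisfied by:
  {b: True, h: False, c: False}
  {h: False, c: False, b: False}
  {b: True, c: True, h: False}
  {c: True, h: False, b: False}
  {b: True, h: True, c: False}
  {h: True, b: False, c: False}
  {b: True, c: True, h: True}


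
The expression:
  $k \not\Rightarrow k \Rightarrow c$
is always true.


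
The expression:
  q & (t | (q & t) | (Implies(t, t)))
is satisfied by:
  {q: True}


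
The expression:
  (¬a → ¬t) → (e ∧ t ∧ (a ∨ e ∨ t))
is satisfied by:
  {t: True, e: True, a: False}
  {t: True, e: False, a: False}
  {t: True, a: True, e: True}


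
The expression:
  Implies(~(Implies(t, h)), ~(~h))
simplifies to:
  h | ~t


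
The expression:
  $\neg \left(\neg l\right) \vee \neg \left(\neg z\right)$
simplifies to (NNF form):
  $l \vee z$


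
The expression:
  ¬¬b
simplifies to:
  b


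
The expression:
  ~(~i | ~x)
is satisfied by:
  {i: True, x: True}


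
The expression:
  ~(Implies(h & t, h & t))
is never true.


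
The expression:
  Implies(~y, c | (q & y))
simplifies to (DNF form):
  c | y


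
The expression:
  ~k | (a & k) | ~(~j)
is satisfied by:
  {a: True, j: True, k: False}
  {a: True, j: False, k: False}
  {j: True, a: False, k: False}
  {a: False, j: False, k: False}
  {a: True, k: True, j: True}
  {a: True, k: True, j: False}
  {k: True, j: True, a: False}


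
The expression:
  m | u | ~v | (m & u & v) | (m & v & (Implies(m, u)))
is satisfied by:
  {u: True, m: True, v: False}
  {u: True, v: False, m: False}
  {m: True, v: False, u: False}
  {m: False, v: False, u: False}
  {u: True, m: True, v: True}
  {u: True, v: True, m: False}
  {m: True, v: True, u: False}


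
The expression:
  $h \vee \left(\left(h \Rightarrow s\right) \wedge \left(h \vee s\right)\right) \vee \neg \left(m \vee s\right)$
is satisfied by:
  {h: True, s: True, m: False}
  {h: True, m: False, s: False}
  {s: True, m: False, h: False}
  {s: False, m: False, h: False}
  {h: True, s: True, m: True}
  {h: True, m: True, s: False}
  {s: True, m: True, h: False}


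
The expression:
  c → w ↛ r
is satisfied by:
  {w: True, c: False, r: False}
  {w: False, c: False, r: False}
  {r: True, w: True, c: False}
  {r: True, w: False, c: False}
  {c: True, w: True, r: False}


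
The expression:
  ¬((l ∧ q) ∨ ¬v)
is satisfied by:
  {v: True, l: False, q: False}
  {q: True, v: True, l: False}
  {l: True, v: True, q: False}


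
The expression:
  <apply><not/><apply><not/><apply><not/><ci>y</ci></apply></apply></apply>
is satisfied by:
  {y: False}


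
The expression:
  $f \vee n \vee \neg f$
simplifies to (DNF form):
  $\text{True}$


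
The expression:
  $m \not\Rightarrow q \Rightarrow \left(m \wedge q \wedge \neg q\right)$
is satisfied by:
  {q: True, m: False}
  {m: False, q: False}
  {m: True, q: True}


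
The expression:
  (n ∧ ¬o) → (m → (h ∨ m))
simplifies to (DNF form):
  True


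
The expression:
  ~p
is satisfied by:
  {p: False}


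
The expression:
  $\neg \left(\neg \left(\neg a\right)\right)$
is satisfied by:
  {a: False}


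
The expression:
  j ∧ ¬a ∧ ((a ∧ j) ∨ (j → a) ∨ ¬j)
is never true.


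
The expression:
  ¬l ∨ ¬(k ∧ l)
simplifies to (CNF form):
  ¬k ∨ ¬l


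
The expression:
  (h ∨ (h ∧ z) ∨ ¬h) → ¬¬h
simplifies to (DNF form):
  h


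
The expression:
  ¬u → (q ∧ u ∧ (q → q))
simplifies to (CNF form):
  u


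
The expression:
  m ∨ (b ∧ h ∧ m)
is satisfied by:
  {m: True}


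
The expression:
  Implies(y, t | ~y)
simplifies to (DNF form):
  t | ~y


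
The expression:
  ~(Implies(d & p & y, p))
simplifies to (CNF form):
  False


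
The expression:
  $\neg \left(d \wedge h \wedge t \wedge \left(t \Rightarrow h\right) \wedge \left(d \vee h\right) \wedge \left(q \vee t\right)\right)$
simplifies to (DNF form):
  $\neg d \vee \neg h \vee \neg t$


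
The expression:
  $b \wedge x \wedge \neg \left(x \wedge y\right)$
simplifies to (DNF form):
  $b \wedge x \wedge \neg y$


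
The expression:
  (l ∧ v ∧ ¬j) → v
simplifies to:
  True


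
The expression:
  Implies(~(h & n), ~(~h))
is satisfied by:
  {h: True}


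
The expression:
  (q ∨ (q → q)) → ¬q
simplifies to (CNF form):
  ¬q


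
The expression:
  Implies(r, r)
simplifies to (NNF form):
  True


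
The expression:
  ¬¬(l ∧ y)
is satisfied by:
  {y: True, l: True}


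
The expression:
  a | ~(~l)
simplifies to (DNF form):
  a | l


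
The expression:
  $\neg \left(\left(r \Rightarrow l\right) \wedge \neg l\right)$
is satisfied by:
  {r: True, l: True}
  {r: True, l: False}
  {l: True, r: False}


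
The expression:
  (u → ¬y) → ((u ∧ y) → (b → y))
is always true.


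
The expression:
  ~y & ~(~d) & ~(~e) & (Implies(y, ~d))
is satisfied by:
  {e: True, d: True, y: False}


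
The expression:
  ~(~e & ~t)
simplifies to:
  e | t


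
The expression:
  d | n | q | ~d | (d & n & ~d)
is always true.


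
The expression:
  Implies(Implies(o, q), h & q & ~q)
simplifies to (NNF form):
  o & ~q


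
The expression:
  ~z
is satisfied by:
  {z: False}


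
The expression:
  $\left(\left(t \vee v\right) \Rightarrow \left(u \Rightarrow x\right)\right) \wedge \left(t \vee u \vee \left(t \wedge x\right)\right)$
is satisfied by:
  {u: True, x: True, t: True, v: False}
  {u: True, v: True, x: True, t: True}
  {u: True, x: True, t: False, v: False}
  {u: True, x: True, v: True, t: False}
  {u: True, t: False, x: False, v: False}
  {x: True, t: True, v: False, u: False}
  {v: True, x: True, t: True, u: False}
  {t: True, v: False, x: False, u: False}
  {v: True, t: True, x: False, u: False}


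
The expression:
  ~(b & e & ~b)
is always true.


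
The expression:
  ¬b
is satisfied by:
  {b: False}


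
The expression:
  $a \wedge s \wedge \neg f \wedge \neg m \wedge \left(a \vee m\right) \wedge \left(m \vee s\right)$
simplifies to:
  $a \wedge s \wedge \neg f \wedge \neg m$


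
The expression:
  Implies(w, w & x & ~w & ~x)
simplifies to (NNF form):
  ~w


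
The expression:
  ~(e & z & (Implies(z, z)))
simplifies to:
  ~e | ~z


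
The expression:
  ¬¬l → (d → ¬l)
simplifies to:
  ¬d ∨ ¬l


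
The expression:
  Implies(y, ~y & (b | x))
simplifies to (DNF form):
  ~y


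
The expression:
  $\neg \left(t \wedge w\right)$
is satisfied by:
  {w: False, t: False}
  {t: True, w: False}
  {w: True, t: False}


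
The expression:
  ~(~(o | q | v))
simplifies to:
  o | q | v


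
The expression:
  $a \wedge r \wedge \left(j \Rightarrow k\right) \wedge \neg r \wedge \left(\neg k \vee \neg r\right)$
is never true.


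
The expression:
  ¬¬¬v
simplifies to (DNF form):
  ¬v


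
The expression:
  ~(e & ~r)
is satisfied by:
  {r: True, e: False}
  {e: False, r: False}
  {e: True, r: True}


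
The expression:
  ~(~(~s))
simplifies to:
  ~s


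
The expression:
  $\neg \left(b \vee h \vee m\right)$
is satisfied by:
  {b: False, h: False, m: False}


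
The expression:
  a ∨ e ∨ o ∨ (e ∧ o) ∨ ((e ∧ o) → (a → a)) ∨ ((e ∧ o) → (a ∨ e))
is always true.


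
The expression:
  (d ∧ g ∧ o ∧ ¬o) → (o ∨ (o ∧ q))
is always true.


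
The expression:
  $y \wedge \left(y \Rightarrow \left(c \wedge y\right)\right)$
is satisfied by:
  {c: True, y: True}


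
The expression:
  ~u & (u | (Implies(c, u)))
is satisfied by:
  {u: False, c: False}


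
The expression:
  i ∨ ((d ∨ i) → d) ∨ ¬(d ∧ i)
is always true.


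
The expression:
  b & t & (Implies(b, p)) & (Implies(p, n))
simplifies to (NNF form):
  b & n & p & t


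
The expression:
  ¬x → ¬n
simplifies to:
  x ∨ ¬n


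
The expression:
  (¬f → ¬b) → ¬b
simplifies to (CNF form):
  ¬b ∨ ¬f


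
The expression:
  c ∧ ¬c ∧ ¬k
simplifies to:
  False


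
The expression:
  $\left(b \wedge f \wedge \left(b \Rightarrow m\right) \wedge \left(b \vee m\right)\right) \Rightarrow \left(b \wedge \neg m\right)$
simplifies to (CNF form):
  $\neg b \vee \neg f \vee \neg m$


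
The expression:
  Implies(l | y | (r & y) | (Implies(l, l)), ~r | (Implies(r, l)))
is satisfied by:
  {l: True, r: False}
  {r: False, l: False}
  {r: True, l: True}


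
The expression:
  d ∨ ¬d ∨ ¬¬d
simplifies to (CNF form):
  True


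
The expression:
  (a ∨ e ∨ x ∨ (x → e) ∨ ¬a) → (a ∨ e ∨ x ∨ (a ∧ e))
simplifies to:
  a ∨ e ∨ x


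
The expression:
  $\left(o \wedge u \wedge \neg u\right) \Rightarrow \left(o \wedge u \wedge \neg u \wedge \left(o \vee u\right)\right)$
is always true.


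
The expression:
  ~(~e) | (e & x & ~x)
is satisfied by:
  {e: True}


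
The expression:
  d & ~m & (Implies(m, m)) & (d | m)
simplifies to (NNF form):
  d & ~m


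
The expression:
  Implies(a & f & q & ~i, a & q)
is always true.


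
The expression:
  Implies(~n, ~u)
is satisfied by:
  {n: True, u: False}
  {u: False, n: False}
  {u: True, n: True}


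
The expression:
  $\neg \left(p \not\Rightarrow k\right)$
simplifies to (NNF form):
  $k \vee \neg p$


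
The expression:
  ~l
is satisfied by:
  {l: False}


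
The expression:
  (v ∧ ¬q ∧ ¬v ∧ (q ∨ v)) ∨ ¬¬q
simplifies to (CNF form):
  q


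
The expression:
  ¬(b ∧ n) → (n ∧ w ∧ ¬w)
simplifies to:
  b ∧ n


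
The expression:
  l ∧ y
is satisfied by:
  {y: True, l: True}


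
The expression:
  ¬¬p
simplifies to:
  p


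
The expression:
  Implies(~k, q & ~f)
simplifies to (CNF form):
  (k | q) & (k | ~f)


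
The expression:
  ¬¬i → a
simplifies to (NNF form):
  a ∨ ¬i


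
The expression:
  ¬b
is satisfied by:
  {b: False}


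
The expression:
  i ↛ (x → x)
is never true.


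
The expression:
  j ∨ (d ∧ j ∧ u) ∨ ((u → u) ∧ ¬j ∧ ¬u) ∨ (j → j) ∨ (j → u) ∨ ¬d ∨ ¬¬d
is always true.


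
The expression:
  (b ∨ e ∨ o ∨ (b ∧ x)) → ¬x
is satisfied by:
  {o: False, b: False, x: False, e: False}
  {e: True, o: False, b: False, x: False}
  {b: True, e: False, o: False, x: False}
  {e: True, b: True, o: False, x: False}
  {o: True, e: False, b: False, x: False}
  {e: True, o: True, b: False, x: False}
  {b: True, o: True, e: False, x: False}
  {e: True, b: True, o: True, x: False}
  {x: True, e: False, o: False, b: False}


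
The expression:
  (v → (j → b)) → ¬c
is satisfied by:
  {j: True, v: True, b: False, c: False}
  {j: True, v: False, b: False, c: False}
  {v: True, j: False, b: False, c: False}
  {j: False, v: False, b: False, c: False}
  {j: True, b: True, v: True, c: False}
  {j: True, b: True, v: False, c: False}
  {b: True, v: True, j: False, c: False}
  {b: True, v: False, j: False, c: False}
  {c: True, j: True, b: False, v: True}


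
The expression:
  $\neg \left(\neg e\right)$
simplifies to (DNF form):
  $e$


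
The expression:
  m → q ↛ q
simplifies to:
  ¬m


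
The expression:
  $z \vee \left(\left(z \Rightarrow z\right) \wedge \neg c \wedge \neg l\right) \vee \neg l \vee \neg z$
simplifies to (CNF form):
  $\text{True}$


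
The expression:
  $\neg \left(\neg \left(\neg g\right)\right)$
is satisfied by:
  {g: False}


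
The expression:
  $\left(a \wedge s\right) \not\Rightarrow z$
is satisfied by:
  {a: True, s: True, z: False}


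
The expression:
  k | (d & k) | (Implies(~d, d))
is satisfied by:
  {d: True, k: True}
  {d: True, k: False}
  {k: True, d: False}


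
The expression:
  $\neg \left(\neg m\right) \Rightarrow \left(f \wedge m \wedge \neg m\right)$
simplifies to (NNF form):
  $\neg m$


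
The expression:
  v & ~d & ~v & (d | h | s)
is never true.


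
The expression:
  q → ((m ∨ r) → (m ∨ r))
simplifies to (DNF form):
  True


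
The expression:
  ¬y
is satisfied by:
  {y: False}


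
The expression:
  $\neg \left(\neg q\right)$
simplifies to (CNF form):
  $q$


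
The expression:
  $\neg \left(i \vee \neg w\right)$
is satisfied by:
  {w: True, i: False}


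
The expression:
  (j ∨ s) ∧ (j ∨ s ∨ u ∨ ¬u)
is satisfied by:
  {s: True, j: True}
  {s: True, j: False}
  {j: True, s: False}


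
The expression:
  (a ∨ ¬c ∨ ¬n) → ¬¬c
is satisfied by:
  {c: True}


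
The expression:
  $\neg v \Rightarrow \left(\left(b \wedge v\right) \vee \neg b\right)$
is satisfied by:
  {v: True, b: False}
  {b: False, v: False}
  {b: True, v: True}


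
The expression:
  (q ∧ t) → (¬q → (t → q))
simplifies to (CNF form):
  True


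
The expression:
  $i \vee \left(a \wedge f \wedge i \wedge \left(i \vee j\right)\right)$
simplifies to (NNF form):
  $i$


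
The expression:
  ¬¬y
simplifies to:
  y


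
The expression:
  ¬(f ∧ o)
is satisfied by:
  {o: False, f: False}
  {f: True, o: False}
  {o: True, f: False}


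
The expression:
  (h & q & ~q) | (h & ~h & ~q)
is never true.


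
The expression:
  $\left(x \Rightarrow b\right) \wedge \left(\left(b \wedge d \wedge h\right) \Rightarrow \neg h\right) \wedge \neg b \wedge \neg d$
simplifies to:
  $\neg b \wedge \neg d \wedge \neg x$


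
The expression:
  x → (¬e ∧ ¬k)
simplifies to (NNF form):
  (¬e ∧ ¬k) ∨ ¬x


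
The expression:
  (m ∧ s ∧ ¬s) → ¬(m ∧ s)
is always true.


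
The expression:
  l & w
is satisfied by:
  {w: True, l: True}


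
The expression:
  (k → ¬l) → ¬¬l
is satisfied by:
  {l: True}


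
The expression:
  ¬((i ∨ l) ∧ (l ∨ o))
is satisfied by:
  {o: False, l: False, i: False}
  {i: True, o: False, l: False}
  {o: True, i: False, l: False}


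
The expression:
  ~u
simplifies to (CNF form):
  ~u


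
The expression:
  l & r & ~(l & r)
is never true.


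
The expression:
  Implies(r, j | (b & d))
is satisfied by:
  {d: True, j: True, b: True, r: False}
  {d: True, j: True, b: False, r: False}
  {j: True, b: True, d: False, r: False}
  {j: True, d: False, b: False, r: False}
  {d: True, b: True, j: False, r: False}
  {d: True, b: False, j: False, r: False}
  {b: True, d: False, j: False, r: False}
  {b: False, d: False, j: False, r: False}
  {r: True, d: True, j: True, b: True}
  {r: True, d: True, j: True, b: False}
  {r: True, j: True, b: True, d: False}
  {r: True, j: True, b: False, d: False}
  {r: True, d: True, b: True, j: False}


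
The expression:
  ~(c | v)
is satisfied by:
  {v: False, c: False}


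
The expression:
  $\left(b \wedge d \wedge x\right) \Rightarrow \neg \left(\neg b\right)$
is always true.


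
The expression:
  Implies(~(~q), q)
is always true.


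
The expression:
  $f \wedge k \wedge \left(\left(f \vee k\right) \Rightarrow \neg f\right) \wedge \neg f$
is never true.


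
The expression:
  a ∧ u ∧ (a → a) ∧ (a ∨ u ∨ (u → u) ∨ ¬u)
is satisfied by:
  {a: True, u: True}


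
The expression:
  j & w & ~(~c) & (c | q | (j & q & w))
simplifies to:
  c & j & w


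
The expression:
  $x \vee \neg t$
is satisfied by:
  {x: True, t: False}
  {t: False, x: False}
  {t: True, x: True}


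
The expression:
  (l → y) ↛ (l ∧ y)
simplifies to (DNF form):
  ¬l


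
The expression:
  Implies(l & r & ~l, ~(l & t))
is always true.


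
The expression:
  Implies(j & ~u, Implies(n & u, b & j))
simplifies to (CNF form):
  True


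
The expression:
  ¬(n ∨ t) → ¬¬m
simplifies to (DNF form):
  m ∨ n ∨ t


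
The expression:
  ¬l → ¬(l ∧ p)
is always true.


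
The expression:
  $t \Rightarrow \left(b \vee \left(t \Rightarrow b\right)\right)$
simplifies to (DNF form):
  $b \vee \neg t$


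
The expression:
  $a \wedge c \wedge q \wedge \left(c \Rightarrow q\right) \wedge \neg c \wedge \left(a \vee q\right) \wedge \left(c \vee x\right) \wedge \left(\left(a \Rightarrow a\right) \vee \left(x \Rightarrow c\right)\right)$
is never true.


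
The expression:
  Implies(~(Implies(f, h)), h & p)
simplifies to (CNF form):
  h | ~f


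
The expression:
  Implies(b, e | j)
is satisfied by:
  {e: True, j: True, b: False}
  {e: True, j: False, b: False}
  {j: True, e: False, b: False}
  {e: False, j: False, b: False}
  {b: True, e: True, j: True}
  {b: True, e: True, j: False}
  {b: True, j: True, e: False}


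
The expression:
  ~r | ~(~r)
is always true.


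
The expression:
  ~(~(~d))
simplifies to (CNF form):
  ~d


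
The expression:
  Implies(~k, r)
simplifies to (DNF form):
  k | r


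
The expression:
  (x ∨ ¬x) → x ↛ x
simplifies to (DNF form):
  False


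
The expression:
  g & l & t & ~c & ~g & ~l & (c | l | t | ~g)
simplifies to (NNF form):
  False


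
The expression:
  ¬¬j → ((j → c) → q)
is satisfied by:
  {q: True, c: False, j: False}
  {c: False, j: False, q: False}
  {j: True, q: True, c: False}
  {j: True, c: False, q: False}
  {q: True, c: True, j: False}
  {c: True, q: False, j: False}
  {j: True, c: True, q: True}


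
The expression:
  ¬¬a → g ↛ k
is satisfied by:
  {g: True, a: False, k: False}
  {g: False, a: False, k: False}
  {k: True, g: True, a: False}
  {k: True, g: False, a: False}
  {a: True, g: True, k: False}


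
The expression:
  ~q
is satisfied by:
  {q: False}


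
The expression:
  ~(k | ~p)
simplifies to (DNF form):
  p & ~k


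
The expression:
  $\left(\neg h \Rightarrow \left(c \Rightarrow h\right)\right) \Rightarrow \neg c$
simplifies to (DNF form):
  $\neg c \vee \neg h$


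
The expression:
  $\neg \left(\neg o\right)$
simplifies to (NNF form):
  $o$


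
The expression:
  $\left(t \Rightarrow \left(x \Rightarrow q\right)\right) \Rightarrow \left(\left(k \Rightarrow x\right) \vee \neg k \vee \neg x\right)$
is always true.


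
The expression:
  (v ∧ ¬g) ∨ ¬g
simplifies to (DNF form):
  ¬g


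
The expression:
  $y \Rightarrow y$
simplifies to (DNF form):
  $\text{True}$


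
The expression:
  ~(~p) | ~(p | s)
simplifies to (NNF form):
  p | ~s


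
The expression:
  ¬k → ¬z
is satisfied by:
  {k: True, z: False}
  {z: False, k: False}
  {z: True, k: True}


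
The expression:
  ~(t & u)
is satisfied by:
  {u: False, t: False}
  {t: True, u: False}
  {u: True, t: False}


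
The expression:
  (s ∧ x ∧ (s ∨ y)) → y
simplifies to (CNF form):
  y ∨ ¬s ∨ ¬x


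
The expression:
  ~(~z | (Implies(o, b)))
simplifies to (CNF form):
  o & z & ~b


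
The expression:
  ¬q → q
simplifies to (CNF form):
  q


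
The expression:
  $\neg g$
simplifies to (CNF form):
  $\neg g$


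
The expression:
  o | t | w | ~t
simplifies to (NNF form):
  True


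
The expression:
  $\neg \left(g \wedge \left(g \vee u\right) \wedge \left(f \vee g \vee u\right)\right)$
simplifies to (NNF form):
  $\neg g$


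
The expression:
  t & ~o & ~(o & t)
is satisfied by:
  {t: True, o: False}


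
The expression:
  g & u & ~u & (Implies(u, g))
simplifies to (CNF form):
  False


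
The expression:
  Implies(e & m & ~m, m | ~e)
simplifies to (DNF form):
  True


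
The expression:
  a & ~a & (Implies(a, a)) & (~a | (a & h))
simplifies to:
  False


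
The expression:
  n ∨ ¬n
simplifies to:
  True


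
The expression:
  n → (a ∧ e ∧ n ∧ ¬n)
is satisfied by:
  {n: False}


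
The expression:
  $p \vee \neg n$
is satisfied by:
  {p: True, n: False}
  {n: False, p: False}
  {n: True, p: True}


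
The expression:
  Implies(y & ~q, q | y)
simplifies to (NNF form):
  True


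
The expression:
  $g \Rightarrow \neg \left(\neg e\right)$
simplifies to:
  $e \vee \neg g$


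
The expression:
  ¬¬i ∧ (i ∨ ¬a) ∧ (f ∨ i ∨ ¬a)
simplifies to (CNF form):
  i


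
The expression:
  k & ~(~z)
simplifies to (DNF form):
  k & z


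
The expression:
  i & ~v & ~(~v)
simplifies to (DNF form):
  False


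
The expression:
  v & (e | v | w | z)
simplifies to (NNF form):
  v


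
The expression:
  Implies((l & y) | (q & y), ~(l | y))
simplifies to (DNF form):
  ~y | (~l & ~q)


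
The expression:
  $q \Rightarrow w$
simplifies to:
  $w \vee \neg q$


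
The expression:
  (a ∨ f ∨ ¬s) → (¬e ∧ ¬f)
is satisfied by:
  {s: True, f: False, e: False, a: False}
  {s: False, f: False, e: False, a: False}
  {a: True, s: True, f: False, e: False}
  {a: True, s: False, f: False, e: False}
  {e: True, s: True, f: False, a: False}


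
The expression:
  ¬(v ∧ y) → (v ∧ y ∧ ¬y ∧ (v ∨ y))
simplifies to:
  v ∧ y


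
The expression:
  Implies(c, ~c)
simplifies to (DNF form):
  ~c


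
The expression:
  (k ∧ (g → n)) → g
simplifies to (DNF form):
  g ∨ ¬k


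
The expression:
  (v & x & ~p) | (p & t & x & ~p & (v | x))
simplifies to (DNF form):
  v & x & ~p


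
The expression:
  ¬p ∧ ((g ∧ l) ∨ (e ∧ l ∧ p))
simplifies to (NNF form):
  g ∧ l ∧ ¬p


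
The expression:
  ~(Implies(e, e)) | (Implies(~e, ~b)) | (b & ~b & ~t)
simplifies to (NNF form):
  e | ~b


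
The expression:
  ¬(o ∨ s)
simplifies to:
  ¬o ∧ ¬s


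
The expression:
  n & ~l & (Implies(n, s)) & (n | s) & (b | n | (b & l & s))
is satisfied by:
  {s: True, n: True, l: False}


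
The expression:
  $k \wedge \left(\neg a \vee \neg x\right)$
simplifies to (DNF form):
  $\left(k \wedge \neg a\right) \vee \left(k \wedge \neg x\right)$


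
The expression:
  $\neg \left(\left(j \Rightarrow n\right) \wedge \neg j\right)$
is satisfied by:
  {j: True}


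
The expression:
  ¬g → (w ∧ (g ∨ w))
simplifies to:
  g ∨ w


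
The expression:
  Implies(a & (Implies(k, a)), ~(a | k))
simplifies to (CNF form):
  ~a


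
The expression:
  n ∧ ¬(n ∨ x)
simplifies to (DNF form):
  False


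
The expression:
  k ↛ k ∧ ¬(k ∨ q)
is never true.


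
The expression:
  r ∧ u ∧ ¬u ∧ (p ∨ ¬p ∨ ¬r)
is never true.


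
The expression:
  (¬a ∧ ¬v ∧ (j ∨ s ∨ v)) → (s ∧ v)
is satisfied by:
  {a: True, v: True, j: False, s: False}
  {a: True, v: True, s: True, j: False}
  {a: True, v: True, j: True, s: False}
  {a: True, v: True, s: True, j: True}
  {a: True, j: False, s: False, v: False}
  {a: True, s: True, j: False, v: False}
  {a: True, j: True, s: False, v: False}
  {a: True, s: True, j: True, v: False}
  {v: True, j: False, s: False, a: False}
  {s: True, v: True, j: False, a: False}
  {v: True, j: True, s: False, a: False}
  {s: True, v: True, j: True, a: False}
  {v: False, j: False, s: False, a: False}


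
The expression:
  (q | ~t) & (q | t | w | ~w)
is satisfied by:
  {q: True, t: False}
  {t: False, q: False}
  {t: True, q: True}


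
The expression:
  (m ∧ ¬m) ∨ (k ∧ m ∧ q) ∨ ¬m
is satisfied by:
  {k: True, q: True, m: False}
  {k: True, q: False, m: False}
  {q: True, k: False, m: False}
  {k: False, q: False, m: False}
  {k: True, m: True, q: True}


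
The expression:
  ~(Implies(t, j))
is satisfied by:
  {t: True, j: False}


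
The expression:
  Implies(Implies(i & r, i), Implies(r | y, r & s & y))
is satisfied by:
  {s: True, y: False, r: False}
  {s: False, y: False, r: False}
  {r: True, y: True, s: True}


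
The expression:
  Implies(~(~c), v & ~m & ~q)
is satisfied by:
  {v: True, q: False, c: False, m: False}
  {v: False, q: False, c: False, m: False}
  {m: True, v: True, q: False, c: False}
  {m: True, v: False, q: False, c: False}
  {q: True, v: True, m: False, c: False}
  {q: True, v: False, m: False, c: False}
  {q: True, m: True, v: True, c: False}
  {q: True, m: True, v: False, c: False}
  {c: True, v: True, q: False, m: False}


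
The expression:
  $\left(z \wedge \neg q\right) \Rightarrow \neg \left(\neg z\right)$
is always true.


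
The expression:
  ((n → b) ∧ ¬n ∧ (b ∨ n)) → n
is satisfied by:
  {n: True, b: False}
  {b: False, n: False}
  {b: True, n: True}


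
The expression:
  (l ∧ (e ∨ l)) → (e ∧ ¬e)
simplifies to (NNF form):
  ¬l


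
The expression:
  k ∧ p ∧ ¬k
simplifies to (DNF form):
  False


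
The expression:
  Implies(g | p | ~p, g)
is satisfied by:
  {g: True}


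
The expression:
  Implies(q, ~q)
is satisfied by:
  {q: False}


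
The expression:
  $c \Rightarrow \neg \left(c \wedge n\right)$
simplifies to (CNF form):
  $\neg c \vee \neg n$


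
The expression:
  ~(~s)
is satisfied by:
  {s: True}


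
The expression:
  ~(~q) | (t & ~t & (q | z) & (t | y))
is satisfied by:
  {q: True}
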